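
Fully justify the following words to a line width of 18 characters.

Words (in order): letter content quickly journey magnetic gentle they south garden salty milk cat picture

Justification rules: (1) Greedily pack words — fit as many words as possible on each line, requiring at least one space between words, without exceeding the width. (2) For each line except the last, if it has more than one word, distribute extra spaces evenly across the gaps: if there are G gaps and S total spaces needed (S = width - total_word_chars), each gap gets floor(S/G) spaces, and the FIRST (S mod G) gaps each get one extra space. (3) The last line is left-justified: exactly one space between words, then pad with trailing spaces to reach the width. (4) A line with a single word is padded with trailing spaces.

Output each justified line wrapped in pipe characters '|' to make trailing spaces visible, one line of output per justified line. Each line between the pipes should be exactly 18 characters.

Line 1: ['letter', 'content'] (min_width=14, slack=4)
Line 2: ['quickly', 'journey'] (min_width=15, slack=3)
Line 3: ['magnetic', 'gentle'] (min_width=15, slack=3)
Line 4: ['they', 'south', 'garden'] (min_width=17, slack=1)
Line 5: ['salty', 'milk', 'cat'] (min_width=14, slack=4)
Line 6: ['picture'] (min_width=7, slack=11)

Answer: |letter     content|
|quickly    journey|
|magnetic    gentle|
|they  south garden|
|salty   milk   cat|
|picture           |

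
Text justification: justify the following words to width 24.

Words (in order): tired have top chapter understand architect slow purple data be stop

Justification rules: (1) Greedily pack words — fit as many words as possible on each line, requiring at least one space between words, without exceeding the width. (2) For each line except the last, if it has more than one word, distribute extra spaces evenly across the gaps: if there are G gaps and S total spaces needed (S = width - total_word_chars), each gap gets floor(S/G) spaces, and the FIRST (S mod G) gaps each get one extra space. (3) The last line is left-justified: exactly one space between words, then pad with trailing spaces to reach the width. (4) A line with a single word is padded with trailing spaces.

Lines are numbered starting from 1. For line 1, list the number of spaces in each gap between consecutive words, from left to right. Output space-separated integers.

Line 1: ['tired', 'have', 'top', 'chapter'] (min_width=22, slack=2)
Line 2: ['understand', 'architect'] (min_width=20, slack=4)
Line 3: ['slow', 'purple', 'data', 'be', 'stop'] (min_width=24, slack=0)

Answer: 2 2 1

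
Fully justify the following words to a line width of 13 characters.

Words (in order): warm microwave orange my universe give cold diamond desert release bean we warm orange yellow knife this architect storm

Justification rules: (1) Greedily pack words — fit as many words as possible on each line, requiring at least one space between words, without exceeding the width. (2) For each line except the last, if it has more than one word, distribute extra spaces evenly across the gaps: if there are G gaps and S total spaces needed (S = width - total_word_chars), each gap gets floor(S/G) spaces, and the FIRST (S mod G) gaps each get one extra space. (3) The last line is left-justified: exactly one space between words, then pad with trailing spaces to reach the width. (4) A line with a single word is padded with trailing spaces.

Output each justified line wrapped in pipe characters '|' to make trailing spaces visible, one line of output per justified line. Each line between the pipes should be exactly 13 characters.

Line 1: ['warm'] (min_width=4, slack=9)
Line 2: ['microwave'] (min_width=9, slack=4)
Line 3: ['orange', 'my'] (min_width=9, slack=4)
Line 4: ['universe', 'give'] (min_width=13, slack=0)
Line 5: ['cold', 'diamond'] (min_width=12, slack=1)
Line 6: ['desert'] (min_width=6, slack=7)
Line 7: ['release', 'bean'] (min_width=12, slack=1)
Line 8: ['we', 'warm'] (min_width=7, slack=6)
Line 9: ['orange', 'yellow'] (min_width=13, slack=0)
Line 10: ['knife', 'this'] (min_width=10, slack=3)
Line 11: ['architect'] (min_width=9, slack=4)
Line 12: ['storm'] (min_width=5, slack=8)

Answer: |warm         |
|microwave    |
|orange     my|
|universe give|
|cold  diamond|
|desert       |
|release  bean|
|we       warm|
|orange yellow|
|knife    this|
|architect    |
|storm        |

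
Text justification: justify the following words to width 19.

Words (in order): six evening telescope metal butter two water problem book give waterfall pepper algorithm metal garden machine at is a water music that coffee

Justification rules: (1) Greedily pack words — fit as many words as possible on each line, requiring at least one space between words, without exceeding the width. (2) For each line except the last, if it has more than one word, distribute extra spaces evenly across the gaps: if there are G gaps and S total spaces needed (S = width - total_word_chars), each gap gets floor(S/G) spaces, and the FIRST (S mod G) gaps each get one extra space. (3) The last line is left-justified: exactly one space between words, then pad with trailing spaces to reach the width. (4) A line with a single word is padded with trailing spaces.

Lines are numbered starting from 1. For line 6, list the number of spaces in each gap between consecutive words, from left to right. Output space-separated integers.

Line 1: ['six', 'evening'] (min_width=11, slack=8)
Line 2: ['telescope', 'metal'] (min_width=15, slack=4)
Line 3: ['butter', 'two', 'water'] (min_width=16, slack=3)
Line 4: ['problem', 'book', 'give'] (min_width=17, slack=2)
Line 5: ['waterfall', 'pepper'] (min_width=16, slack=3)
Line 6: ['algorithm', 'metal'] (min_width=15, slack=4)
Line 7: ['garden', 'machine', 'at'] (min_width=17, slack=2)
Line 8: ['is', 'a', 'water', 'music'] (min_width=16, slack=3)
Line 9: ['that', 'coffee'] (min_width=11, slack=8)

Answer: 5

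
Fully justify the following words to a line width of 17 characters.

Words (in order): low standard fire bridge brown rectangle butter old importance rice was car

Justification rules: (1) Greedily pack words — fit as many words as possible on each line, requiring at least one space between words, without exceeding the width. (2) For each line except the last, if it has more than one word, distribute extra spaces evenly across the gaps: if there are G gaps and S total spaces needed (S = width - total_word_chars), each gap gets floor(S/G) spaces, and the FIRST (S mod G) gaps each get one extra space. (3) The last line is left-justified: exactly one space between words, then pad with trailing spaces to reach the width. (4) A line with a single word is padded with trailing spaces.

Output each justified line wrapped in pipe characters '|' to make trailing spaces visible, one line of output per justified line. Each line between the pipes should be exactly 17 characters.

Answer: |low standard fire|
|bridge      brown|
|rectangle  butter|
|old    importance|
|rice was car     |

Derivation:
Line 1: ['low', 'standard', 'fire'] (min_width=17, slack=0)
Line 2: ['bridge', 'brown'] (min_width=12, slack=5)
Line 3: ['rectangle', 'butter'] (min_width=16, slack=1)
Line 4: ['old', 'importance'] (min_width=14, slack=3)
Line 5: ['rice', 'was', 'car'] (min_width=12, slack=5)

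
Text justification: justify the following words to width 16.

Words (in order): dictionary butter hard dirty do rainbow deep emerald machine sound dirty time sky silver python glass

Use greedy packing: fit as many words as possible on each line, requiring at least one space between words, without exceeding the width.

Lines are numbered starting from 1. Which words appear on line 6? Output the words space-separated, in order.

Line 1: ['dictionary'] (min_width=10, slack=6)
Line 2: ['butter', 'hard'] (min_width=11, slack=5)
Line 3: ['dirty', 'do', 'rainbow'] (min_width=16, slack=0)
Line 4: ['deep', 'emerald'] (min_width=12, slack=4)
Line 5: ['machine', 'sound'] (min_width=13, slack=3)
Line 6: ['dirty', 'time', 'sky'] (min_width=14, slack=2)
Line 7: ['silver', 'python'] (min_width=13, slack=3)
Line 8: ['glass'] (min_width=5, slack=11)

Answer: dirty time sky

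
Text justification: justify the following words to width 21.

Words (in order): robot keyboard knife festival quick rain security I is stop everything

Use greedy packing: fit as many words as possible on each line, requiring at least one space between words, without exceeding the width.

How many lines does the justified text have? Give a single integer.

Answer: 4

Derivation:
Line 1: ['robot', 'keyboard', 'knife'] (min_width=20, slack=1)
Line 2: ['festival', 'quick', 'rain'] (min_width=19, slack=2)
Line 3: ['security', 'I', 'is', 'stop'] (min_width=18, slack=3)
Line 4: ['everything'] (min_width=10, slack=11)
Total lines: 4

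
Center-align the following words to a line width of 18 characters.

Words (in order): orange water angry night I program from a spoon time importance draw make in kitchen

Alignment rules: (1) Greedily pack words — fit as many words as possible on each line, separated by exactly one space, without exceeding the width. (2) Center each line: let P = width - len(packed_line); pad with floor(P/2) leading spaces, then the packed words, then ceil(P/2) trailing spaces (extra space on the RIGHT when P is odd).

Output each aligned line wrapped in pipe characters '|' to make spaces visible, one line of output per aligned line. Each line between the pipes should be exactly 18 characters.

Line 1: ['orange', 'water', 'angry'] (min_width=18, slack=0)
Line 2: ['night', 'I', 'program'] (min_width=15, slack=3)
Line 3: ['from', 'a', 'spoon', 'time'] (min_width=17, slack=1)
Line 4: ['importance', 'draw'] (min_width=15, slack=3)
Line 5: ['make', 'in', 'kitchen'] (min_width=15, slack=3)

Answer: |orange water angry|
| night I program  |
|from a spoon time |
| importance draw  |
| make in kitchen  |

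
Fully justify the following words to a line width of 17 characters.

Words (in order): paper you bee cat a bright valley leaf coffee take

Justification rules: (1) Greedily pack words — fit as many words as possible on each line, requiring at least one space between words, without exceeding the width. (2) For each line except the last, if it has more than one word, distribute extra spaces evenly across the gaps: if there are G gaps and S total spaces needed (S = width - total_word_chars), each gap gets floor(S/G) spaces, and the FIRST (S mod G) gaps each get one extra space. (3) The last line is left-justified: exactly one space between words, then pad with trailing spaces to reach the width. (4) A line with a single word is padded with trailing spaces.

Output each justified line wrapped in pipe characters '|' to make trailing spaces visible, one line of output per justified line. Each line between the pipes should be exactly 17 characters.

Answer: |paper you bee cat|
|a  bright  valley|
|leaf coffee take |

Derivation:
Line 1: ['paper', 'you', 'bee', 'cat'] (min_width=17, slack=0)
Line 2: ['a', 'bright', 'valley'] (min_width=15, slack=2)
Line 3: ['leaf', 'coffee', 'take'] (min_width=16, slack=1)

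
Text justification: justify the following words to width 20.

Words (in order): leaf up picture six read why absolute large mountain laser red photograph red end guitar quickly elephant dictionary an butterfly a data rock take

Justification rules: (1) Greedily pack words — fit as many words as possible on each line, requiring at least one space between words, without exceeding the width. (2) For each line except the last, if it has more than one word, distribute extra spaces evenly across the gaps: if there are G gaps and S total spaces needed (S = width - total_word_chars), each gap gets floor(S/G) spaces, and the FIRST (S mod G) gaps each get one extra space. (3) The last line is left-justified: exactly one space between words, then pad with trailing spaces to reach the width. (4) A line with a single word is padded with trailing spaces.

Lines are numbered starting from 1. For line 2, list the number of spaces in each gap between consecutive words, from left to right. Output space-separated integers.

Line 1: ['leaf', 'up', 'picture', 'six'] (min_width=19, slack=1)
Line 2: ['read', 'why', 'absolute'] (min_width=17, slack=3)
Line 3: ['large', 'mountain', 'laser'] (min_width=20, slack=0)
Line 4: ['red', 'photograph', 'red'] (min_width=18, slack=2)
Line 5: ['end', 'guitar', 'quickly'] (min_width=18, slack=2)
Line 6: ['elephant', 'dictionary'] (min_width=19, slack=1)
Line 7: ['an', 'butterfly', 'a', 'data'] (min_width=19, slack=1)
Line 8: ['rock', 'take'] (min_width=9, slack=11)

Answer: 3 2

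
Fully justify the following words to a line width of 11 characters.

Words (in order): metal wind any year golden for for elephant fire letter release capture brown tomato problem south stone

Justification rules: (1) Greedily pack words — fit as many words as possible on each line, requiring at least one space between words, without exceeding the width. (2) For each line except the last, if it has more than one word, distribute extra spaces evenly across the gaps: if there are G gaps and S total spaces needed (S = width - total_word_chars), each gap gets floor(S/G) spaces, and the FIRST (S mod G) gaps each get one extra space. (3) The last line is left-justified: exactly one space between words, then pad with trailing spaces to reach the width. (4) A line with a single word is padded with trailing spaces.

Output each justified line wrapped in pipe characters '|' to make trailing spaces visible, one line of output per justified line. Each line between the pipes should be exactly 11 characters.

Line 1: ['metal', 'wind'] (min_width=10, slack=1)
Line 2: ['any', 'year'] (min_width=8, slack=3)
Line 3: ['golden', 'for'] (min_width=10, slack=1)
Line 4: ['for'] (min_width=3, slack=8)
Line 5: ['elephant'] (min_width=8, slack=3)
Line 6: ['fire', 'letter'] (min_width=11, slack=0)
Line 7: ['release'] (min_width=7, slack=4)
Line 8: ['capture'] (min_width=7, slack=4)
Line 9: ['brown'] (min_width=5, slack=6)
Line 10: ['tomato'] (min_width=6, slack=5)
Line 11: ['problem'] (min_width=7, slack=4)
Line 12: ['south', 'stone'] (min_width=11, slack=0)

Answer: |metal  wind|
|any    year|
|golden  for|
|for        |
|elephant   |
|fire letter|
|release    |
|capture    |
|brown      |
|tomato     |
|problem    |
|south stone|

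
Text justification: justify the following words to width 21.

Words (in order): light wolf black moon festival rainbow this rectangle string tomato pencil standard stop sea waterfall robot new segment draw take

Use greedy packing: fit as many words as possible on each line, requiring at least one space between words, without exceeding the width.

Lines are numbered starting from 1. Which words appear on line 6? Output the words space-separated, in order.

Answer: waterfall robot new

Derivation:
Line 1: ['light', 'wolf', 'black', 'moon'] (min_width=21, slack=0)
Line 2: ['festival', 'rainbow', 'this'] (min_width=21, slack=0)
Line 3: ['rectangle', 'string'] (min_width=16, slack=5)
Line 4: ['tomato', 'pencil'] (min_width=13, slack=8)
Line 5: ['standard', 'stop', 'sea'] (min_width=17, slack=4)
Line 6: ['waterfall', 'robot', 'new'] (min_width=19, slack=2)
Line 7: ['segment', 'draw', 'take'] (min_width=17, slack=4)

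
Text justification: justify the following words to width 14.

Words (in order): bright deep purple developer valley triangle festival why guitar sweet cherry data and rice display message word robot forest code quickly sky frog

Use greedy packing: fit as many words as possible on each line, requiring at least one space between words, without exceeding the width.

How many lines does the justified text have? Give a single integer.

Answer: 14

Derivation:
Line 1: ['bright', 'deep'] (min_width=11, slack=3)
Line 2: ['purple'] (min_width=6, slack=8)
Line 3: ['developer'] (min_width=9, slack=5)
Line 4: ['valley'] (min_width=6, slack=8)
Line 5: ['triangle'] (min_width=8, slack=6)
Line 6: ['festival', 'why'] (min_width=12, slack=2)
Line 7: ['guitar', 'sweet'] (min_width=12, slack=2)
Line 8: ['cherry', 'data'] (min_width=11, slack=3)
Line 9: ['and', 'rice'] (min_width=8, slack=6)
Line 10: ['display'] (min_width=7, slack=7)
Line 11: ['message', 'word'] (min_width=12, slack=2)
Line 12: ['robot', 'forest'] (min_width=12, slack=2)
Line 13: ['code', 'quickly'] (min_width=12, slack=2)
Line 14: ['sky', 'frog'] (min_width=8, slack=6)
Total lines: 14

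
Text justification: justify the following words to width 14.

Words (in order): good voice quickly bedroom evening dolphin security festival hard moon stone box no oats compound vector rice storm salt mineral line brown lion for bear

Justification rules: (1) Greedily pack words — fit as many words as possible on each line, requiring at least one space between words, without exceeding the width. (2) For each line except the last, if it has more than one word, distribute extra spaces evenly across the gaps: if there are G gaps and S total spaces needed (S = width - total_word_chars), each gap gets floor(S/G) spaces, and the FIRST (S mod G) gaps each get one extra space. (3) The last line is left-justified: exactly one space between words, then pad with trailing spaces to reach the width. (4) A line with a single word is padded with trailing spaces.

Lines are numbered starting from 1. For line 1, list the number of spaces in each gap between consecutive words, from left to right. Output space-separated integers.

Line 1: ['good', 'voice'] (min_width=10, slack=4)
Line 2: ['quickly'] (min_width=7, slack=7)
Line 3: ['bedroom'] (min_width=7, slack=7)
Line 4: ['evening'] (min_width=7, slack=7)
Line 5: ['dolphin'] (min_width=7, slack=7)
Line 6: ['security'] (min_width=8, slack=6)
Line 7: ['festival', 'hard'] (min_width=13, slack=1)
Line 8: ['moon', 'stone', 'box'] (min_width=14, slack=0)
Line 9: ['no', 'oats'] (min_width=7, slack=7)
Line 10: ['compound'] (min_width=8, slack=6)
Line 11: ['vector', 'rice'] (min_width=11, slack=3)
Line 12: ['storm', 'salt'] (min_width=10, slack=4)
Line 13: ['mineral', 'line'] (min_width=12, slack=2)
Line 14: ['brown', 'lion', 'for'] (min_width=14, slack=0)
Line 15: ['bear'] (min_width=4, slack=10)

Answer: 5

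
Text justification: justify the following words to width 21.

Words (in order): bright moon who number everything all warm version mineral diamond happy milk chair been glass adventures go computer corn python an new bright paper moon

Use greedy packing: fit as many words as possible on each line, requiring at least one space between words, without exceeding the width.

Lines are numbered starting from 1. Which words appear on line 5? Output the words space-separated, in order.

Line 1: ['bright', 'moon', 'who'] (min_width=15, slack=6)
Line 2: ['number', 'everything', 'all'] (min_width=21, slack=0)
Line 3: ['warm', 'version', 'mineral'] (min_width=20, slack=1)
Line 4: ['diamond', 'happy', 'milk'] (min_width=18, slack=3)
Line 5: ['chair', 'been', 'glass'] (min_width=16, slack=5)
Line 6: ['adventures', 'go'] (min_width=13, slack=8)
Line 7: ['computer', 'corn', 'python'] (min_width=20, slack=1)
Line 8: ['an', 'new', 'bright', 'paper'] (min_width=19, slack=2)
Line 9: ['moon'] (min_width=4, slack=17)

Answer: chair been glass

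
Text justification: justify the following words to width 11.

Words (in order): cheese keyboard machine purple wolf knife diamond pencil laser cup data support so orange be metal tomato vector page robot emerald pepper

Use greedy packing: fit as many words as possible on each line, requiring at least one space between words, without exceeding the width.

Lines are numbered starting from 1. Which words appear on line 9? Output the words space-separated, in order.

Line 1: ['cheese'] (min_width=6, slack=5)
Line 2: ['keyboard'] (min_width=8, slack=3)
Line 3: ['machine'] (min_width=7, slack=4)
Line 4: ['purple', 'wolf'] (min_width=11, slack=0)
Line 5: ['knife'] (min_width=5, slack=6)
Line 6: ['diamond'] (min_width=7, slack=4)
Line 7: ['pencil'] (min_width=6, slack=5)
Line 8: ['laser', 'cup'] (min_width=9, slack=2)
Line 9: ['data'] (min_width=4, slack=7)
Line 10: ['support', 'so'] (min_width=10, slack=1)
Line 11: ['orange', 'be'] (min_width=9, slack=2)
Line 12: ['metal'] (min_width=5, slack=6)
Line 13: ['tomato'] (min_width=6, slack=5)
Line 14: ['vector', 'page'] (min_width=11, slack=0)
Line 15: ['robot'] (min_width=5, slack=6)
Line 16: ['emerald'] (min_width=7, slack=4)
Line 17: ['pepper'] (min_width=6, slack=5)

Answer: data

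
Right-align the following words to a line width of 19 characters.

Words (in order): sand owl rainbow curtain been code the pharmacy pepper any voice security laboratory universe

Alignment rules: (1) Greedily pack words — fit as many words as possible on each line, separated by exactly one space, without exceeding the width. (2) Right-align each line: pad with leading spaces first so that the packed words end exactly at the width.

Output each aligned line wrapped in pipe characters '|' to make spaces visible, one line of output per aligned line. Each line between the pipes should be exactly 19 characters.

Line 1: ['sand', 'owl', 'rainbow'] (min_width=16, slack=3)
Line 2: ['curtain', 'been', 'code'] (min_width=17, slack=2)
Line 3: ['the', 'pharmacy', 'pepper'] (min_width=19, slack=0)
Line 4: ['any', 'voice', 'security'] (min_width=18, slack=1)
Line 5: ['laboratory', 'universe'] (min_width=19, slack=0)

Answer: |   sand owl rainbow|
|  curtain been code|
|the pharmacy pepper|
| any voice security|
|laboratory universe|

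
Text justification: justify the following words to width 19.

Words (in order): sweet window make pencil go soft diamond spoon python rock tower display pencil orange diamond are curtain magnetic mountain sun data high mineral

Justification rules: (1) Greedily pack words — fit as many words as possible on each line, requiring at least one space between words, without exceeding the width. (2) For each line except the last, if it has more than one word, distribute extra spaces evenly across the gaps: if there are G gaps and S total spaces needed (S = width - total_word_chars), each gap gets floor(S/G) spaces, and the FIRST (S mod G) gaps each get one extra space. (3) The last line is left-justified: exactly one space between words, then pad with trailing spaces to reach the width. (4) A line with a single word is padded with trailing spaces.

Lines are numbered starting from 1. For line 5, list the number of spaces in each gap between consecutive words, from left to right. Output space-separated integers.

Answer: 6

Derivation:
Line 1: ['sweet', 'window', 'make'] (min_width=17, slack=2)
Line 2: ['pencil', 'go', 'soft'] (min_width=14, slack=5)
Line 3: ['diamond', 'spoon'] (min_width=13, slack=6)
Line 4: ['python', 'rock', 'tower'] (min_width=17, slack=2)
Line 5: ['display', 'pencil'] (min_width=14, slack=5)
Line 6: ['orange', 'diamond', 'are'] (min_width=18, slack=1)
Line 7: ['curtain', 'magnetic'] (min_width=16, slack=3)
Line 8: ['mountain', 'sun', 'data'] (min_width=17, slack=2)
Line 9: ['high', 'mineral'] (min_width=12, slack=7)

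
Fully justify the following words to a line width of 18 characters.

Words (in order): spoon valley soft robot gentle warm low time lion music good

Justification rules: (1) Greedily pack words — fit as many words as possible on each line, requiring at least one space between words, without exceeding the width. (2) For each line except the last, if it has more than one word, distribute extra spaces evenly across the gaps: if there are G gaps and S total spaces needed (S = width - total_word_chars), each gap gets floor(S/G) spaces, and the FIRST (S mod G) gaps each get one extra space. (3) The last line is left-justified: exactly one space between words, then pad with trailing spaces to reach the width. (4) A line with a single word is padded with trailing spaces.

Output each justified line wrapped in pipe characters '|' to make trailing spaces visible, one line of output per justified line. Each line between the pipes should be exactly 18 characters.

Line 1: ['spoon', 'valley', 'soft'] (min_width=17, slack=1)
Line 2: ['robot', 'gentle', 'warm'] (min_width=17, slack=1)
Line 3: ['low', 'time', 'lion'] (min_width=13, slack=5)
Line 4: ['music', 'good'] (min_width=10, slack=8)

Answer: |spoon  valley soft|
|robot  gentle warm|
|low    time   lion|
|music good        |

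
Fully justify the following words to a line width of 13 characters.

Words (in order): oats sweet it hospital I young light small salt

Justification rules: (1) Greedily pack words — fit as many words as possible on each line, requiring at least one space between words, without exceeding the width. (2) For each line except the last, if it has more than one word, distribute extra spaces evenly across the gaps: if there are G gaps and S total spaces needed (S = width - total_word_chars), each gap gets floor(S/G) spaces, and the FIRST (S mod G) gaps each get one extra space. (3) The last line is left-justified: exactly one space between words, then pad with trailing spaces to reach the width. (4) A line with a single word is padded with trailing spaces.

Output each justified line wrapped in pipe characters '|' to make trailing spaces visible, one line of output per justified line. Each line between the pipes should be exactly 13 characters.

Line 1: ['oats', 'sweet', 'it'] (min_width=13, slack=0)
Line 2: ['hospital', 'I'] (min_width=10, slack=3)
Line 3: ['young', 'light'] (min_width=11, slack=2)
Line 4: ['small', 'salt'] (min_width=10, slack=3)

Answer: |oats sweet it|
|hospital    I|
|young   light|
|small salt   |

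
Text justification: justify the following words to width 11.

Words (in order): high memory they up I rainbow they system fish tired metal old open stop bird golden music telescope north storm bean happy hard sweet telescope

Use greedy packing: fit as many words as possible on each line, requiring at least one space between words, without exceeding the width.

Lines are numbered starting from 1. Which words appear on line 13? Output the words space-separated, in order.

Line 1: ['high', 'memory'] (min_width=11, slack=0)
Line 2: ['they', 'up', 'I'] (min_width=9, slack=2)
Line 3: ['rainbow'] (min_width=7, slack=4)
Line 4: ['they', 'system'] (min_width=11, slack=0)
Line 5: ['fish', 'tired'] (min_width=10, slack=1)
Line 6: ['metal', 'old'] (min_width=9, slack=2)
Line 7: ['open', 'stop'] (min_width=9, slack=2)
Line 8: ['bird', 'golden'] (min_width=11, slack=0)
Line 9: ['music'] (min_width=5, slack=6)
Line 10: ['telescope'] (min_width=9, slack=2)
Line 11: ['north', 'storm'] (min_width=11, slack=0)
Line 12: ['bean', 'happy'] (min_width=10, slack=1)
Line 13: ['hard', 'sweet'] (min_width=10, slack=1)
Line 14: ['telescope'] (min_width=9, slack=2)

Answer: hard sweet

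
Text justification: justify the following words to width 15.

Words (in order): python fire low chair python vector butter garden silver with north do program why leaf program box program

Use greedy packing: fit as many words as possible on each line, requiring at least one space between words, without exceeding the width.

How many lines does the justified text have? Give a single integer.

Line 1: ['python', 'fire', 'low'] (min_width=15, slack=0)
Line 2: ['chair', 'python'] (min_width=12, slack=3)
Line 3: ['vector', 'butter'] (min_width=13, slack=2)
Line 4: ['garden', 'silver'] (min_width=13, slack=2)
Line 5: ['with', 'north', 'do'] (min_width=13, slack=2)
Line 6: ['program', 'why'] (min_width=11, slack=4)
Line 7: ['leaf', 'program'] (min_width=12, slack=3)
Line 8: ['box', 'program'] (min_width=11, slack=4)
Total lines: 8

Answer: 8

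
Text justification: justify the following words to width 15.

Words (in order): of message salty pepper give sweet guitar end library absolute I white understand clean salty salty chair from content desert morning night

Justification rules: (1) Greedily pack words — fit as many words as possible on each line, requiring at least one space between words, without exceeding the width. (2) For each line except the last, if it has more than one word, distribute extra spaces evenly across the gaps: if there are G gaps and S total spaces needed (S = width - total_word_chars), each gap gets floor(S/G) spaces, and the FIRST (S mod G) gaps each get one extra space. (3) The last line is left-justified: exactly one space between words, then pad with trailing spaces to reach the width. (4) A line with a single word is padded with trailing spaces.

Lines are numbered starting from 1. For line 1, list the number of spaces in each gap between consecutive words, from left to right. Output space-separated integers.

Answer: 6

Derivation:
Line 1: ['of', 'message'] (min_width=10, slack=5)
Line 2: ['salty', 'pepper'] (min_width=12, slack=3)
Line 3: ['give', 'sweet'] (min_width=10, slack=5)
Line 4: ['guitar', 'end'] (min_width=10, slack=5)
Line 5: ['library'] (min_width=7, slack=8)
Line 6: ['absolute', 'I'] (min_width=10, slack=5)
Line 7: ['white'] (min_width=5, slack=10)
Line 8: ['understand'] (min_width=10, slack=5)
Line 9: ['clean', 'salty'] (min_width=11, slack=4)
Line 10: ['salty', 'chair'] (min_width=11, slack=4)
Line 11: ['from', 'content'] (min_width=12, slack=3)
Line 12: ['desert', 'morning'] (min_width=14, slack=1)
Line 13: ['night'] (min_width=5, slack=10)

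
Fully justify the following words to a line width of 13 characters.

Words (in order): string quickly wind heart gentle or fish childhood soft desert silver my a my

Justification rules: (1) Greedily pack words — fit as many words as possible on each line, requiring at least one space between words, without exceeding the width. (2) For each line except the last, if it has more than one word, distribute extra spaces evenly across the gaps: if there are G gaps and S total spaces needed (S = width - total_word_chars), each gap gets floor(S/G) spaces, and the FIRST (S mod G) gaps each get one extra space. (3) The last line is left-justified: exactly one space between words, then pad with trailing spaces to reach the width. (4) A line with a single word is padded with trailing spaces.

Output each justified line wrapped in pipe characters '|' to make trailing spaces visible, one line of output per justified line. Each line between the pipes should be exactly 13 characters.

Line 1: ['string'] (min_width=6, slack=7)
Line 2: ['quickly', 'wind'] (min_width=12, slack=1)
Line 3: ['heart', 'gentle'] (min_width=12, slack=1)
Line 4: ['or', 'fish'] (min_width=7, slack=6)
Line 5: ['childhood'] (min_width=9, slack=4)
Line 6: ['soft', 'desert'] (min_width=11, slack=2)
Line 7: ['silver', 'my', 'a'] (min_width=11, slack=2)
Line 8: ['my'] (min_width=2, slack=11)

Answer: |string       |
|quickly  wind|
|heart  gentle|
|or       fish|
|childhood    |
|soft   desert|
|silver  my  a|
|my           |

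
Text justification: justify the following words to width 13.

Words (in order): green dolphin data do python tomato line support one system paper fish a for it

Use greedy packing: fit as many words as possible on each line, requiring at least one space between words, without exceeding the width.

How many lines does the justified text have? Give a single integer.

Line 1: ['green', 'dolphin'] (min_width=13, slack=0)
Line 2: ['data', 'do'] (min_width=7, slack=6)
Line 3: ['python', 'tomato'] (min_width=13, slack=0)
Line 4: ['line', 'support'] (min_width=12, slack=1)
Line 5: ['one', 'system'] (min_width=10, slack=3)
Line 6: ['paper', 'fish', 'a'] (min_width=12, slack=1)
Line 7: ['for', 'it'] (min_width=6, slack=7)
Total lines: 7

Answer: 7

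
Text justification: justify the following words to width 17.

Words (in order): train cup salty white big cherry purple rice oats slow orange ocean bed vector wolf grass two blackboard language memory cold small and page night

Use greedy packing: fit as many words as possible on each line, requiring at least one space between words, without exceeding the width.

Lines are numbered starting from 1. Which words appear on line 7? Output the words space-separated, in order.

Answer: blackboard

Derivation:
Line 1: ['train', 'cup', 'salty'] (min_width=15, slack=2)
Line 2: ['white', 'big', 'cherry'] (min_width=16, slack=1)
Line 3: ['purple', 'rice', 'oats'] (min_width=16, slack=1)
Line 4: ['slow', 'orange', 'ocean'] (min_width=17, slack=0)
Line 5: ['bed', 'vector', 'wolf'] (min_width=15, slack=2)
Line 6: ['grass', 'two'] (min_width=9, slack=8)
Line 7: ['blackboard'] (min_width=10, slack=7)
Line 8: ['language', 'memory'] (min_width=15, slack=2)
Line 9: ['cold', 'small', 'and'] (min_width=14, slack=3)
Line 10: ['page', 'night'] (min_width=10, slack=7)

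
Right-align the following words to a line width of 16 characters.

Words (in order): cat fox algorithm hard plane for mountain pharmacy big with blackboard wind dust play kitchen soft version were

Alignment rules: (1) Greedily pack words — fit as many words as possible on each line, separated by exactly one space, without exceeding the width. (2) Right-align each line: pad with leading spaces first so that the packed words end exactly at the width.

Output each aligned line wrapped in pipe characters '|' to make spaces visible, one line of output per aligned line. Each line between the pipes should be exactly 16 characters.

Answer: |         cat fox|
|  algorithm hard|
|       plane for|
|        mountain|
|    pharmacy big|
| with blackboard|
|  wind dust play|
|    kitchen soft|
|    version were|

Derivation:
Line 1: ['cat', 'fox'] (min_width=7, slack=9)
Line 2: ['algorithm', 'hard'] (min_width=14, slack=2)
Line 3: ['plane', 'for'] (min_width=9, slack=7)
Line 4: ['mountain'] (min_width=8, slack=8)
Line 5: ['pharmacy', 'big'] (min_width=12, slack=4)
Line 6: ['with', 'blackboard'] (min_width=15, slack=1)
Line 7: ['wind', 'dust', 'play'] (min_width=14, slack=2)
Line 8: ['kitchen', 'soft'] (min_width=12, slack=4)
Line 9: ['version', 'were'] (min_width=12, slack=4)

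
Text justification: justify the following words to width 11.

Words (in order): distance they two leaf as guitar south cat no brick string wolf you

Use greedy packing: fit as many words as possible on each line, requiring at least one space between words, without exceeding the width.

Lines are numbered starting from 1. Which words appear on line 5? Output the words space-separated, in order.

Line 1: ['distance'] (min_width=8, slack=3)
Line 2: ['they', 'two'] (min_width=8, slack=3)
Line 3: ['leaf', 'as'] (min_width=7, slack=4)
Line 4: ['guitar'] (min_width=6, slack=5)
Line 5: ['south', 'cat'] (min_width=9, slack=2)
Line 6: ['no', 'brick'] (min_width=8, slack=3)
Line 7: ['string', 'wolf'] (min_width=11, slack=0)
Line 8: ['you'] (min_width=3, slack=8)

Answer: south cat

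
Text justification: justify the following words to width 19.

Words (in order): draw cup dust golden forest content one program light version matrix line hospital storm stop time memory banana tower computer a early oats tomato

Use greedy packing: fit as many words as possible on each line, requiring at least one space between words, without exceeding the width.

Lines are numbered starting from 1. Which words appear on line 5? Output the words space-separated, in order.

Answer: matrix line

Derivation:
Line 1: ['draw', 'cup', 'dust'] (min_width=13, slack=6)
Line 2: ['golden', 'forest'] (min_width=13, slack=6)
Line 3: ['content', 'one', 'program'] (min_width=19, slack=0)
Line 4: ['light', 'version'] (min_width=13, slack=6)
Line 5: ['matrix', 'line'] (min_width=11, slack=8)
Line 6: ['hospital', 'storm', 'stop'] (min_width=19, slack=0)
Line 7: ['time', 'memory', 'banana'] (min_width=18, slack=1)
Line 8: ['tower', 'computer', 'a'] (min_width=16, slack=3)
Line 9: ['early', 'oats', 'tomato'] (min_width=17, slack=2)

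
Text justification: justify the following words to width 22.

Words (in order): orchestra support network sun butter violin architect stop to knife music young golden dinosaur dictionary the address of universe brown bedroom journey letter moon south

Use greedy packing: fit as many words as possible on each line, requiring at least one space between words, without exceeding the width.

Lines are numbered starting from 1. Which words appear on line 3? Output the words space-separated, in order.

Line 1: ['orchestra', 'support'] (min_width=17, slack=5)
Line 2: ['network', 'sun', 'butter'] (min_width=18, slack=4)
Line 3: ['violin', 'architect', 'stop'] (min_width=21, slack=1)
Line 4: ['to', 'knife', 'music', 'young'] (min_width=20, slack=2)
Line 5: ['golden', 'dinosaur'] (min_width=15, slack=7)
Line 6: ['dictionary', 'the', 'address'] (min_width=22, slack=0)
Line 7: ['of', 'universe', 'brown'] (min_width=17, slack=5)
Line 8: ['bedroom', 'journey', 'letter'] (min_width=22, slack=0)
Line 9: ['moon', 'south'] (min_width=10, slack=12)

Answer: violin architect stop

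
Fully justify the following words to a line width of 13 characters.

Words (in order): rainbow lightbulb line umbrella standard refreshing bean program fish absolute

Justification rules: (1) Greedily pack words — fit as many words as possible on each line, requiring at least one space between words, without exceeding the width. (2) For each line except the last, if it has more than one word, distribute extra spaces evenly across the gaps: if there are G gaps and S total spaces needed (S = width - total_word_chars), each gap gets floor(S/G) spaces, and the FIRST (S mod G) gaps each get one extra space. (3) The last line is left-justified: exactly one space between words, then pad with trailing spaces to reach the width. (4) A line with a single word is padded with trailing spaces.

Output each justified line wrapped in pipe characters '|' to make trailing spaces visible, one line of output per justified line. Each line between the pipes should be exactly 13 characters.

Answer: |rainbow      |
|lightbulb    |
|line umbrella|
|standard     |
|refreshing   |
|bean  program|
|fish absolute|

Derivation:
Line 1: ['rainbow'] (min_width=7, slack=6)
Line 2: ['lightbulb'] (min_width=9, slack=4)
Line 3: ['line', 'umbrella'] (min_width=13, slack=0)
Line 4: ['standard'] (min_width=8, slack=5)
Line 5: ['refreshing'] (min_width=10, slack=3)
Line 6: ['bean', 'program'] (min_width=12, slack=1)
Line 7: ['fish', 'absolute'] (min_width=13, slack=0)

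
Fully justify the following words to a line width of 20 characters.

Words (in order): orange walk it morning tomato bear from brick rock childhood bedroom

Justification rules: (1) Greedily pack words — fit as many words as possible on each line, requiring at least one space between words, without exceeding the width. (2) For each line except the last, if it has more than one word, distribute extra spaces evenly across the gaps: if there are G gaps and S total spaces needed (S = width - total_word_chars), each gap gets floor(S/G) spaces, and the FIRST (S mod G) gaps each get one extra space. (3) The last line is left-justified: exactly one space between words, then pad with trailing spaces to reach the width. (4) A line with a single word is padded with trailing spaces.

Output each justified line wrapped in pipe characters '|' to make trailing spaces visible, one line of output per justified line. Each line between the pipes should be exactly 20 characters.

Answer: |orange    walk    it|
|morning  tomato bear|
|from    brick   rock|
|childhood bedroom   |

Derivation:
Line 1: ['orange', 'walk', 'it'] (min_width=14, slack=6)
Line 2: ['morning', 'tomato', 'bear'] (min_width=19, slack=1)
Line 3: ['from', 'brick', 'rock'] (min_width=15, slack=5)
Line 4: ['childhood', 'bedroom'] (min_width=17, slack=3)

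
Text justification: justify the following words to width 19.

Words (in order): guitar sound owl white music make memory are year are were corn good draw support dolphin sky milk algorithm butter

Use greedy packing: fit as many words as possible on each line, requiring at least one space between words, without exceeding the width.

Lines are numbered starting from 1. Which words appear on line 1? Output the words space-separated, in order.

Line 1: ['guitar', 'sound', 'owl'] (min_width=16, slack=3)
Line 2: ['white', 'music', 'make'] (min_width=16, slack=3)
Line 3: ['memory', 'are', 'year', 'are'] (min_width=19, slack=0)
Line 4: ['were', 'corn', 'good', 'draw'] (min_width=19, slack=0)
Line 5: ['support', 'dolphin', 'sky'] (min_width=19, slack=0)
Line 6: ['milk', 'algorithm'] (min_width=14, slack=5)
Line 7: ['butter'] (min_width=6, slack=13)

Answer: guitar sound owl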